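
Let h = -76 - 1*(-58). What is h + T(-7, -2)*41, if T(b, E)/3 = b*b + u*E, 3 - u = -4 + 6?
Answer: 5763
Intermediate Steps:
u = 1 (u = 3 - (-4 + 6) = 3 - 1*2 = 3 - 2 = 1)
h = -18 (h = -76 + 58 = -18)
T(b, E) = 3*E + 3*b² (T(b, E) = 3*(b*b + 1*E) = 3*(b² + E) = 3*(E + b²) = 3*E + 3*b²)
h + T(-7, -2)*41 = -18 + (3*(-2) + 3*(-7)²)*41 = -18 + (-6 + 3*49)*41 = -18 + (-6 + 147)*41 = -18 + 141*41 = -18 + 5781 = 5763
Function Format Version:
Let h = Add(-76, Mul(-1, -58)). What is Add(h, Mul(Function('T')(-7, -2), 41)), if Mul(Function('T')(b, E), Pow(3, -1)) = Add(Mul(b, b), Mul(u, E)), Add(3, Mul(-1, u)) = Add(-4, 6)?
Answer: 5763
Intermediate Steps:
u = 1 (u = Add(3, Mul(-1, Add(-4, 6))) = Add(3, Mul(-1, 2)) = Add(3, -2) = 1)
h = -18 (h = Add(-76, 58) = -18)
Function('T')(b, E) = Add(Mul(3, E), Mul(3, Pow(b, 2))) (Function('T')(b, E) = Mul(3, Add(Mul(b, b), Mul(1, E))) = Mul(3, Add(Pow(b, 2), E)) = Mul(3, Add(E, Pow(b, 2))) = Add(Mul(3, E), Mul(3, Pow(b, 2))))
Add(h, Mul(Function('T')(-7, -2), 41)) = Add(-18, Mul(Add(Mul(3, -2), Mul(3, Pow(-7, 2))), 41)) = Add(-18, Mul(Add(-6, Mul(3, 49)), 41)) = Add(-18, Mul(Add(-6, 147), 41)) = Add(-18, Mul(141, 41)) = Add(-18, 5781) = 5763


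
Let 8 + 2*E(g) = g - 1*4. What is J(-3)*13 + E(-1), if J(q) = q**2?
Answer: 221/2 ≈ 110.50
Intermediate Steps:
E(g) = -6 + g/2 (E(g) = -4 + (g - 1*4)/2 = -4 + (g - 4)/2 = -4 + (-4 + g)/2 = -4 + (-2 + g/2) = -6 + g/2)
J(-3)*13 + E(-1) = (-3)**2*13 + (-6 + (1/2)*(-1)) = 9*13 + (-6 - 1/2) = 117 - 13/2 = 221/2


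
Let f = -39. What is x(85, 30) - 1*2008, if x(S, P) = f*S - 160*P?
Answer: -10123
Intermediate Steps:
x(S, P) = -160*P - 39*S (x(S, P) = -39*S - 160*P = -160*P - 39*S)
x(85, 30) - 1*2008 = (-160*30 - 39*85) - 1*2008 = (-4800 - 3315) - 2008 = -8115 - 2008 = -10123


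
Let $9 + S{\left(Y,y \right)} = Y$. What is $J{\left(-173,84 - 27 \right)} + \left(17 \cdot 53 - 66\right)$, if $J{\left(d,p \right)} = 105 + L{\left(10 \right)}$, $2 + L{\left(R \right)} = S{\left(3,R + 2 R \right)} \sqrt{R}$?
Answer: $938 - 6 \sqrt{10} \approx 919.03$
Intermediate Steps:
$S{\left(Y,y \right)} = -9 + Y$
$L{\left(R \right)} = -2 - 6 \sqrt{R}$ ($L{\left(R \right)} = -2 + \left(-9 + 3\right) \sqrt{R} = -2 - 6 \sqrt{R}$)
$J{\left(d,p \right)} = 103 - 6 \sqrt{10}$ ($J{\left(d,p \right)} = 105 - \left(2 + 6 \sqrt{10}\right) = 103 - 6 \sqrt{10}$)
$J{\left(-173,84 - 27 \right)} + \left(17 \cdot 53 - 66\right) = \left(103 - 6 \sqrt{10}\right) + \left(17 \cdot 53 - 66\right) = \left(103 - 6 \sqrt{10}\right) + \left(901 - 66\right) = \left(103 - 6 \sqrt{10}\right) + 835 = 938 - 6 \sqrt{10}$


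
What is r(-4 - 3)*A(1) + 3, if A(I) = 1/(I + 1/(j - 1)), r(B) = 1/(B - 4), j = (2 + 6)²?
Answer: 2049/704 ≈ 2.9105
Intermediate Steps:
j = 64 (j = 8² = 64)
r(B) = 1/(-4 + B)
A(I) = 1/(1/63 + I) (A(I) = 1/(I + 1/(64 - 1)) = 1/(I + 1/63) = 1/(1/63 + I))
r(-4 - 3)*A(1) + 3 = (63/(1 + 63*1))/(-4 + (-4 - 3)) + 3 = (63/(1 + 63))/(-4 - 7) + 3 = (63/64)/(-11) + 3 = -63/(11*64) + 3 = -1/11*63/64 + 3 = -63/704 + 3 = 2049/704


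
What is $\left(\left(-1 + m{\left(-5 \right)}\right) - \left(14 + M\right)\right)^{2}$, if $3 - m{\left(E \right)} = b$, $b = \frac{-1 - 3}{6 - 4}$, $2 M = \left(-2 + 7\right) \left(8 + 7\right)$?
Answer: $\frac{9025}{4} \approx 2256.3$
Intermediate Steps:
$M = \frac{75}{2}$ ($M = \frac{\left(-2 + 7\right) \left(8 + 7\right)}{2} = \frac{5 \cdot 15}{2} = \frac{1}{2} \cdot 75 = \frac{75}{2} \approx 37.5$)
$b = -2$ ($b = - \frac{4}{2} = \left(-4\right) \frac{1}{2} = -2$)
$m{\left(E \right)} = 5$ ($m{\left(E \right)} = 3 - -2 = 3 + 2 = 5$)
$\left(\left(-1 + m{\left(-5 \right)}\right) - \left(14 + M\right)\right)^{2} = \left(\left(-1 + 5\right) - \frac{103}{2}\right)^{2} = \left(4 - \frac{103}{2}\right)^{2} = \left(- \frac{95}{2}\right)^{2} = \frac{9025}{4}$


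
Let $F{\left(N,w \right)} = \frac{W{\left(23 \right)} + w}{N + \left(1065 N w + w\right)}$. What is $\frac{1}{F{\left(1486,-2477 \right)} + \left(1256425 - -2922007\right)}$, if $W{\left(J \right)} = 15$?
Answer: $\frac{3920076421}{16379772759954334} \approx 2.3932 \cdot 10^{-7}$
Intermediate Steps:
$F{\left(N,w \right)} = \frac{15 + w}{N + w + 1065 N w}$ ($F{\left(N,w \right)} = \frac{15 + w}{N + \left(1065 N w + w\right)} = \frac{15 + w}{N + \left(w + 1065 N w\right)} = \frac{15 + w}{N + w + 1065 N w}$)
$\frac{1}{F{\left(1486,-2477 \right)} + \left(1256425 - -2922007\right)} = \frac{1}{\frac{15 - 2477}{1486 - 2477 + 1065 \cdot 1486 \left(-2477\right)} + \left(1256425 - -2922007\right)} = \frac{1}{\frac{1}{1486 - 2477 - 3920075430} \left(-2462\right) + \left(1256425 + 2922007\right)} = \frac{1}{\frac{1}{-3920076421} \left(-2462\right) + 4178432} = \frac{1}{\left(- \frac{1}{3920076421}\right) \left(-2462\right) + 4178432} = \frac{1}{\frac{2462}{3920076421} + 4178432} = \frac{1}{\frac{16379772759954334}{3920076421}} = \frac{3920076421}{16379772759954334}$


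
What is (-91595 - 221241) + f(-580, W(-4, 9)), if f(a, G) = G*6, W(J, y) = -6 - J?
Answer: -312848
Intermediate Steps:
f(a, G) = 6*G
(-91595 - 221241) + f(-580, W(-4, 9)) = (-91595 - 221241) + 6*(-6 - 1*(-4)) = -312836 + 6*(-6 + 4) = -312836 + 6*(-2) = -312836 - 12 = -312848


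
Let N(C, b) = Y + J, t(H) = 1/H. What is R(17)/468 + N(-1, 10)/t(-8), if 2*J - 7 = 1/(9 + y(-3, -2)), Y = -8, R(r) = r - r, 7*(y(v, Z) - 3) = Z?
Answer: 1462/41 ≈ 35.659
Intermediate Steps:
y(v, Z) = 3 + Z/7
R(r) = 0
J = 581/164 (J = 7/2 + 1/(2*(9 + (3 + (1/7)*(-2)))) = 7/2 + 1/(2*(9 + (3 - 2/7))) = 7/2 + 1/(2*(9 + 19/7)) = 7/2 + 1/(2*(82/7)) = 7/2 + (1/2)*(7/82) = 7/2 + 7/164 = 581/164 ≈ 3.5427)
t(H) = 1/H
N(C, b) = -731/164 (N(C, b) = -8 + 581/164 = -731/164)
R(17)/468 + N(-1, 10)/t(-8) = 0/468 - 731/(164*(1/(-8))) = 0*(1/468) - 731/(164*(-1/8)) = 0 - 731/164*(-8) = 0 + 1462/41 = 1462/41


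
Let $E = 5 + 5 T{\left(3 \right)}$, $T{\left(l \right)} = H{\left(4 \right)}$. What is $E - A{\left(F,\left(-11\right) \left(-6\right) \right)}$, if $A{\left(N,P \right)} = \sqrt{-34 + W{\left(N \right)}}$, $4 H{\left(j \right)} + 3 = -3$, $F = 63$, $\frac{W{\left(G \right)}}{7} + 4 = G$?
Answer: $- \frac{5}{2} - \sqrt{379} \approx -21.968$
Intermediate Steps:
$W{\left(G \right)} = -28 + 7 G$
$H{\left(j \right)} = - \frac{3}{2}$ ($H{\left(j \right)} = - \frac{3}{4} + \frac{1}{4} \left(-3\right) = - \frac{3}{4} - \frac{3}{4} = - \frac{3}{2}$)
$T{\left(l \right)} = - \frac{3}{2}$
$A{\left(N,P \right)} = \sqrt{-62 + 7 N}$ ($A{\left(N,P \right)} = \sqrt{-34 + \left(-28 + 7 N\right)} = \sqrt{-62 + 7 N}$)
$E = - \frac{5}{2}$ ($E = 5 + 5 \left(- \frac{3}{2}\right) = 5 - \frac{15}{2} = - \frac{5}{2} \approx -2.5$)
$E - A{\left(F,\left(-11\right) \left(-6\right) \right)} = - \frac{5}{2} - \sqrt{-62 + 7 \cdot 63} = - \frac{5}{2} - \sqrt{-62 + 441} = - \frac{5}{2} - \sqrt{379}$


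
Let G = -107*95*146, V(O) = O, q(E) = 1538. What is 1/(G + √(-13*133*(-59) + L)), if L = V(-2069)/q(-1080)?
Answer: -2282530420/3387480414126951 - √241298125762/3387480414126951 ≈ -6.7396e-7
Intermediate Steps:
L = -2069/1538 ≈ -1.3453
G = -1484090 (G = -10165*146 = -1484090)
1/(G + √(-13*133*(-59) + L)) = 1/(-1484090 + √(-13*133*(-59) - 2069/1538)) = 1/(-1484090 + √(-1729*(-59) - 2069/1538)) = 1/(-1484090 + √(102011 - 2069/1538)) = 1/(-1484090 + √(156890849/1538)) = 1/(-1484090 + √241298125762/1538)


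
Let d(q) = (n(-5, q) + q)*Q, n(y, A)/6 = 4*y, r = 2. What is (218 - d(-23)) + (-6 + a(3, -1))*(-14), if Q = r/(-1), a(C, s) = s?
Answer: 30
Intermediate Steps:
n(y, A) = 24*y (n(y, A) = 6*(4*y) = 24*y)
Q = -2 (Q = 2/(-1) = 2*(-1) = -2)
d(q) = 240 - 2*q (d(q) = (24*(-5) + q)*(-2) = (-120 + q)*(-2) = 240 - 2*q)
(218 - d(-23)) + (-6 + a(3, -1))*(-14) = (218 - (240 - 2*(-23))) + (-6 - 1)*(-14) = (218 - (240 + 46)) - 7*(-14) = (218 - 1*286) + 98 = (218 - 286) + 98 = -68 + 98 = 30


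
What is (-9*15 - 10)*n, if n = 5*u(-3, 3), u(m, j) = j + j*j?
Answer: -8700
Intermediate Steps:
u(m, j) = j + j²
n = 60 (n = 5*(3*(1 + 3)) = 5*(3*4) = 5*12 = 60)
(-9*15 - 10)*n = (-9*15 - 10)*60 = (-135 - 10)*60 = -145*60 = -8700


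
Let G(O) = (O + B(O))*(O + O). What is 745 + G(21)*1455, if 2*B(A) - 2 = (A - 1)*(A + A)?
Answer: 27011365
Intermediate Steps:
B(A) = 1 + A*(-1 + A) (B(A) = 1 + ((A - 1)*(A + A))/2 = 1 + ((-1 + A)*(2*A))/2 = 1 + (2*A*(-1 + A))/2 = 1 + A*(-1 + A))
G(O) = 2*O*(1 + O**2) (G(O) = (O + (1 + O**2 - O))*(O + O) = (1 + O**2)*(2*O) = 2*O*(1 + O**2))
745 + G(21)*1455 = 745 + (2*21*(1 + 21**2))*1455 = 745 + (2*21*(1 + 441))*1455 = 745 + (2*21*442)*1455 = 745 + 18564*1455 = 745 + 27010620 = 27011365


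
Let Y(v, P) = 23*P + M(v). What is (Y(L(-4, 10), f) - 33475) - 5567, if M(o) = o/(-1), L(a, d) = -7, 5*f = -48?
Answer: -196279/5 ≈ -39256.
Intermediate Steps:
f = -48/5 (f = (1/5)*(-48) = -48/5 ≈ -9.6000)
M(o) = -o (M(o) = o*(-1) = -o)
Y(v, P) = -v + 23*P (Y(v, P) = 23*P - v = -v + 23*P)
(Y(L(-4, 10), f) - 33475) - 5567 = ((-1*(-7) + 23*(-48/5)) - 33475) - 5567 = ((7 - 1104/5) - 33475) - 5567 = (-1069/5 - 33475) - 5567 = -168444/5 - 5567 = -196279/5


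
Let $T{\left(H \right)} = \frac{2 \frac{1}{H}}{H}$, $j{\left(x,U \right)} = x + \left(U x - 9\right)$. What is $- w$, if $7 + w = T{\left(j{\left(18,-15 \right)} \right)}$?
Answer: $\frac{476845}{68121} \approx 7.0$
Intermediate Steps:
$j{\left(x,U \right)} = -9 + x + U x$ ($j{\left(x,U \right)} = x + \left(-9 + U x\right) = -9 + x + U x$)
$T{\left(H \right)} = \frac{2}{H^{2}}$
$w = - \frac{476845}{68121}$ ($w = -7 + \frac{2}{\left(-9 + 18 - 270\right)^{2}} = -7 + \frac{2}{68121} = - \frac{476845}{68121} \approx -7.0$)
$- w = \left(-1\right) \left(- \frac{476845}{68121}\right) = \frac{476845}{68121}$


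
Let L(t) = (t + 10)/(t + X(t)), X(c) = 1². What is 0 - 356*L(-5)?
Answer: 445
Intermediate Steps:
X(c) = 1
L(t) = (10 + t)/(1 + t) (L(t) = (t + 10)/(t + 1) = (10 + t)/(1 + t))
0 - 356*L(-5) = 0 - 356*(10 - 5)/(1 - 5) = 0 - 356*5/(-4) = 0 - (-89)*5 = 0 - 356*(-5/4) = 0 + 445 = 445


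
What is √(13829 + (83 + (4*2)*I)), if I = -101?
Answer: 12*√91 ≈ 114.47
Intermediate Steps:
√(13829 + (83 + (4*2)*I)) = √(13829 + (83 + (4*2)*(-101))) = √(13829 + (83 + 8*(-101))) = √(13829 + (83 - 808)) = √(13829 - 725) = √13104 = 12*√91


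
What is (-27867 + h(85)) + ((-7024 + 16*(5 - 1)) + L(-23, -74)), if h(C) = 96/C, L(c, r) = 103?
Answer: -2951444/85 ≈ -34723.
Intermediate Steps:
(-27867 + h(85)) + ((-7024 + 16*(5 - 1)) + L(-23, -74)) = (-27867 + 96/85) + ((-7024 + 16*(5 - 1)) + 103) = (-27867 + 96*(1/85)) + ((-7024 + 16*4) + 103) = (-27867 + 96/85) + ((-7024 + 64) + 103) = -2368599/85 + (-6960 + 103) = -2368599/85 - 6857 = -2951444/85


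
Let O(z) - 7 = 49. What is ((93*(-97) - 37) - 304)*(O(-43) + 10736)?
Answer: -101034704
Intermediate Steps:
O(z) = 56 (O(z) = 7 + 49 = 56)
((93*(-97) - 37) - 304)*(O(-43) + 10736) = ((93*(-97) - 37) - 304)*(56 + 10736) = ((-9021 - 37) - 304)*10792 = (-9058 - 304)*10792 = -9362*10792 = -101034704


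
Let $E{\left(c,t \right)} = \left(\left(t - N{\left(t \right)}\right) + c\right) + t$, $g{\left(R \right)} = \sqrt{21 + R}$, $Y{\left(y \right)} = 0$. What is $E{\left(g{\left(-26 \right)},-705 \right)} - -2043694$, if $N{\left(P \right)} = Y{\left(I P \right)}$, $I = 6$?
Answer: $2042284 + i \sqrt{5} \approx 2.0423 \cdot 10^{6} + 2.2361 i$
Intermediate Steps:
$N{\left(P \right)} = 0$
$E{\left(c,t \right)} = c + 2 t$ ($E{\left(c,t \right)} = \left(\left(t - 0\right) + c\right) + t = \left(\left(t + 0\right) + c\right) + t = \left(t + c\right) + t = \left(c + t\right) + t = c + 2 t$)
$E{\left(g{\left(-26 \right)},-705 \right)} - -2043694 = \left(\sqrt{21 - 26} + 2 \left(-705\right)\right) - -2043694 = \left(\sqrt{-5} - 1410\right) + 2043694 = \left(i \sqrt{5} - 1410\right) + 2043694 = \left(-1410 + i \sqrt{5}\right) + 2043694 = 2042284 + i \sqrt{5}$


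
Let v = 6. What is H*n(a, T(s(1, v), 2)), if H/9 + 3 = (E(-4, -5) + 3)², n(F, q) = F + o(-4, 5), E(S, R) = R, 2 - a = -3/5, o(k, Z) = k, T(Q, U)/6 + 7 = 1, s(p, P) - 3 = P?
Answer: -63/5 ≈ -12.600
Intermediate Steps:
s(p, P) = 3 + P
T(Q, U) = -36 (T(Q, U) = -42 + 6*1 = -42 + 6 = -36)
a = 13/5 (a = 2 - (-3)/5 = 2 - 1*(-⅗) = 2 + ⅗ = 13/5 ≈ 2.6000)
n(F, q) = -4 + F (n(F, q) = F - 4 = -4 + F)
H = 9 (H = -27 + 9*(-5 + 3)² = -27 + 9*(-2)² = -27 + 9*4 = -27 + 36 = 9)
H*n(a, T(s(1, v), 2)) = 9*(-4 + 13/5) = 9*(-7/5) = -63/5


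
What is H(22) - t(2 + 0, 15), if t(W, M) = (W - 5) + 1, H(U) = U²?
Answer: 486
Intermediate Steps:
t(W, M) = -4 + W (t(W, M) = (-5 + W) + 1 = -4 + W)
H(22) - t(2 + 0, 15) = 22² - (-4 + (2 + 0)) = 484 - (-4 + 2) = 484 - 1*(-2) = 484 + 2 = 486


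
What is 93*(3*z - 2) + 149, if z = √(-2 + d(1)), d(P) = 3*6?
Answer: 1079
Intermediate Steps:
d(P) = 18
z = 4 (z = √(-2 + 18) = √16 = 4)
93*(3*z - 2) + 149 = 93*(3*4 - 2) + 149 = 93*(12 - 2) + 149 = 93*10 + 149 = 930 + 149 = 1079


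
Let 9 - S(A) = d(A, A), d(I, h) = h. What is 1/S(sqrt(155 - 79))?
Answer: 9/5 + 2*sqrt(19)/5 ≈ 3.5436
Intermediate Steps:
S(A) = 9 - A
1/S(sqrt(155 - 79)) = 1/(9 - sqrt(155 - 79)) = 1/(9 - sqrt(76)) = 1/(9 - 2*sqrt(19))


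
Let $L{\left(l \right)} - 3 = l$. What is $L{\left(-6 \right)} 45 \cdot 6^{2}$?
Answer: $-4860$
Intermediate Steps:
$L{\left(l \right)} = 3 + l$
$L{\left(-6 \right)} 45 \cdot 6^{2} = \left(3 - 6\right) 45 \cdot 6^{2} = \left(-3\right) 45 \cdot 36 = \left(-135\right) 36 = -4860$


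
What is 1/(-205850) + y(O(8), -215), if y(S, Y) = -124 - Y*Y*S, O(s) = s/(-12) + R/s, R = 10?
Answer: -33457109281/1235100 ≈ -27089.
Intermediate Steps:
O(s) = 10/s - s/12 (O(s) = s/(-12) + 10/s = s*(-1/12) + 10/s = -s/12 + 10/s = 10/s - s/12)
y(S, Y) = -124 - S*Y² (y(S, Y) = -124 - Y²*S = -124 - S*Y²)
1/(-205850) + y(O(8), -215) = 1/(-205850) + (-124 - 1*(10/8 - 1/12*8)*(-215)²) = -1/205850 + (-124 - 1*(10*(⅛) - ⅔)*46225) = -1/205850 + (-124 - 1*(5/4 - ⅔)*46225) = -1/205850 + (-124 - 1*7/12*46225) = -1/205850 + (-124 - 323575/12) = -1/205850 - 325063/12 = -33457109281/1235100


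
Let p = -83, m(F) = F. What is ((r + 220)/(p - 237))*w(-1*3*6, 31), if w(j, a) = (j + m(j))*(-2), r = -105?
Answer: -207/8 ≈ -25.875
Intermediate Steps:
w(j, a) = -4*j (w(j, a) = (j + j)*(-2) = (2*j)*(-2) = -4*j)
((r + 220)/(p - 237))*w(-1*3*6, 31) = ((-105 + 220)/(-83 - 237))*(-4*(-1*3)*6) = (115/(-320))*(-(-12)*6) = (115*(-1/320))*(-4*(-18)) = -23/64*72 = -207/8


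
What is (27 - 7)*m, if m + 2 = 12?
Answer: 200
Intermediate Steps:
m = 10 (m = -2 + 12 = 10)
(27 - 7)*m = (27 - 7)*10 = 20*10 = 200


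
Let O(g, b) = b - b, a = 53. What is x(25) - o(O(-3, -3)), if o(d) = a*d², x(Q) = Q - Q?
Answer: 0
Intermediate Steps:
O(g, b) = 0
x(Q) = 0
o(d) = 53*d²
x(25) - o(O(-3, -3)) = 0 - 53*0² = 0 - 53*0 = 0 - 1*0 = 0 + 0 = 0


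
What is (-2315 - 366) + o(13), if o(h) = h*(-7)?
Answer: -2772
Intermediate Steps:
o(h) = -7*h
(-2315 - 366) + o(13) = (-2315 - 366) - 7*13 = -2681 - 91 = -2772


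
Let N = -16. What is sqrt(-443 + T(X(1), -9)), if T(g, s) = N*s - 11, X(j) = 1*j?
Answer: I*sqrt(310) ≈ 17.607*I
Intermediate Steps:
X(j) = j
T(g, s) = -11 - 16*s (T(g, s) = -16*s - 11 = -11 - 16*s)
sqrt(-443 + T(X(1), -9)) = sqrt(-443 + (-11 - 16*(-9))) = sqrt(-443 + (-11 + 144)) = sqrt(-443 + 133) = sqrt(-310) = I*sqrt(310)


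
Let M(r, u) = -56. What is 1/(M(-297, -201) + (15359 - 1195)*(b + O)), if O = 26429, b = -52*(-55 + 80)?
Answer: 1/355927100 ≈ 2.8096e-9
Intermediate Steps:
b = -1300 (b = -52*25 = -1300)
1/(M(-297, -201) + (15359 - 1195)*(b + O)) = 1/(-56 + (15359 - 1195)*(-1300 + 26429)) = 1/(-56 + 14164*25129) = 1/(-56 + 355927156) = 1/355927100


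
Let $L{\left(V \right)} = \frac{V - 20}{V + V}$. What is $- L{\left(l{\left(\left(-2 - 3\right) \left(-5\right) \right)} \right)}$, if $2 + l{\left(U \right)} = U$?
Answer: $- \frac{3}{46} \approx -0.065217$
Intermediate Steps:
$l{\left(U \right)} = -2 + U$
$L{\left(V \right)} = \frac{-20 + V}{2 V}$
$- L{\left(l{\left(\left(-2 - 3\right) \left(-5\right) \right)} \right)} = - \frac{-20 - \left(2 - \left(-2 - 3\right) \left(-5\right)\right)}{2 \left(-2 + \left(-2 - 3\right) \left(-5\right)\right)} = - \frac{-20 - -23}{2 \left(-2 - -25\right)} = - \frac{-20 + \left(-2 + 25\right)}{2 \left(-2 + 25\right)} = - \frac{-20 + 23}{2 \cdot 23} = - \frac{3}{2 \cdot 23} = \left(-1\right) \frac{3}{46} = - \frac{3}{46}$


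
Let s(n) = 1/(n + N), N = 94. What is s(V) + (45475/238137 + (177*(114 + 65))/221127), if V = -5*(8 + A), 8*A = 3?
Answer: 862304120536/2439844778487 ≈ 0.35343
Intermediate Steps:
A = 3/8 (A = (⅛)*3 = 3/8 ≈ 0.37500)
V = -335/8 (V = -5*(8 + 3/8) = -5*67/8 = -335/8 ≈ -41.875)
s(n) = 1/(94 + n) (s(n) = 1/(n + 94) = 1/(94 + n))
s(V) + (45475/238137 + (177*(114 + 65))/221127) = 1/(94 - 335/8) + (45475/238137 + (177*(114 + 65))/221127) = 1/(417/8) + (45475*(1/238137) + (177*179)*(1/221127)) = 8/417 + (45475/238137 + 31683*(1/221127)) = 8/417 + (45475/238137 + 10561/73709) = 8/417 + 5866881632/17552840133 = 862304120536/2439844778487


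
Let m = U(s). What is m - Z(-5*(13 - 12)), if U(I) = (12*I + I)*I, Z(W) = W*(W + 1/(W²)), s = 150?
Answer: 1462376/5 ≈ 2.9248e+5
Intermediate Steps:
Z(W) = W*(W + W⁻²)
U(I) = 13*I² (U(I) = (13*I)*I = 13*I²)
m = 292500 (m = 13*150² = 13*22500 = 292500)
m - Z(-5*(13 - 12)) = 292500 - (1 + (-5*(13 - 12))³)/((-5*(13 - 12))) = 292500 - (1 + (-5*1)³)/((-5*1)) = 292500 - (1 + (-5)³)/(-5) = 292500 - (-1)*(1 - 125)/5 = 292500 - (-1)*(-124)/5 = 292500 - 1*124/5 = 292500 - 124/5 = 1462376/5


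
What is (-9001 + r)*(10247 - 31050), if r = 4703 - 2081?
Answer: 132702337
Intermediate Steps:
r = 2622
(-9001 + r)*(10247 - 31050) = (-9001 + 2622)*(10247 - 31050) = -6379*(-20803) = 132702337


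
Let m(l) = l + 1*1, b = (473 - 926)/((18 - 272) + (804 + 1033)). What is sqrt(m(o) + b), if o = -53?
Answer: I*sqrt(131023327)/1583 ≈ 7.2309*I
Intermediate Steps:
b = -453/1583 (b = -453/(-254 + 1837) = -453/1583 ≈ -0.28617)
m(l) = 1 + l (m(l) = l + 1 = 1 + l)
sqrt(m(o) + b) = sqrt((1 - 53) - 453/1583) = sqrt(-52 - 453/1583) = sqrt(-82769/1583) = I*sqrt(131023327)/1583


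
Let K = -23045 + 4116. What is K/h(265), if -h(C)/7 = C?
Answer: 18929/1855 ≈ 10.204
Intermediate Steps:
K = -18929
h(C) = -7*C
K/h(265) = -18929/((-7*265)) = -18929/(-1855) = -18929*(-1/1855) = 18929/1855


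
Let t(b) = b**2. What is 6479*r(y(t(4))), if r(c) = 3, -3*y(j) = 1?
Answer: 19437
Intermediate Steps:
y(j) = -1/3 (y(j) = -1/3*1 = -1/3)
6479*r(y(t(4))) = 6479*3 = 19437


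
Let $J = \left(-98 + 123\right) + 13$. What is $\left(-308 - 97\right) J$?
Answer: $-15390$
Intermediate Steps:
$J = 38$ ($J = 25 + 13 = 38$)
$\left(-308 - 97\right) J = \left(-308 - 97\right) 38 = \left(-405\right) 38 = -15390$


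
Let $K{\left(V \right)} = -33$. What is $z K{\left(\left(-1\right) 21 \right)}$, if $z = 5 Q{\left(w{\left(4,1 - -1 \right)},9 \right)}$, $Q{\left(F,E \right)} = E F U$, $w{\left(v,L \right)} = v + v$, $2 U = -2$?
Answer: $11880$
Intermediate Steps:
$U = -1$ ($U = \frac{1}{2} \left(-2\right) = -1$)
$w{\left(v,L \right)} = 2 v$
$Q{\left(F,E \right)} = - E F$ ($Q{\left(F,E \right)} = E F \left(-1\right) = - E F$)
$z = -360$ ($z = 5 \left(\left(-1\right) 9 \cdot 2 \cdot 4\right) = 5 \left(\left(-1\right) 9 \cdot 8\right) = 5 \left(-72\right) = -360$)
$z K{\left(\left(-1\right) 21 \right)} = \left(-360\right) \left(-33\right) = 11880$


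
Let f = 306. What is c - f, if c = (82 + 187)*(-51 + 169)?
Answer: 31436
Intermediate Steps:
c = 31742 (c = 269*118 = 31742)
c - f = 31742 - 1*306 = 31742 - 306 = 31436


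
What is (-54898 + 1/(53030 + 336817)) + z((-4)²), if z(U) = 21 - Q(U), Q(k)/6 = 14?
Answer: -21426380966/389847 ≈ -54961.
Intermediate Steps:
Q(k) = 84 (Q(k) = 6*14 = 84)
z(U) = -63 (z(U) = 21 - 1*84 = 21 - 84 = -63)
(-54898 + 1/(53030 + 336817)) + z((-4)²) = (-54898 + 1/(53030 + 336817)) - 63 = (-54898 + 1/389847) - 63 = -21401820605/389847 - 63 = -21426380966/389847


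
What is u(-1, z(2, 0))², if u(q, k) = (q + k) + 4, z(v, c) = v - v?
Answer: 9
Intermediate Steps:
z(v, c) = 0
u(q, k) = 4 + k + q (u(q, k) = (k + q) + 4 = 4 + k + q)
u(-1, z(2, 0))² = (4 + 0 - 1)² = 3² = 9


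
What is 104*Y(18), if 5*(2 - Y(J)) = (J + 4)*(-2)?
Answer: 5616/5 ≈ 1123.2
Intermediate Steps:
Y(J) = 18/5 + 2*J/5 (Y(J) = 2 - (J + 4)*(-2)/5 = 2 - (4 + J)*(-2)/5 = 2 - (-8 - 2*J)/5 = 2 + (8/5 + 2*J/5) = 18/5 + 2*J/5)
104*Y(18) = 104*(18/5 + (⅖)*18) = 104*(18/5 + 36/5) = 104*(54/5) = 5616/5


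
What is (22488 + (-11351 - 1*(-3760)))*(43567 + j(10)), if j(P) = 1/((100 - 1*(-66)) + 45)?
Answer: 136942728286/211 ≈ 6.4902e+8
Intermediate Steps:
j(P) = 1/211 (j(P) = 1/((100 + 66) + 45) = 1/(166 + 45) = 1/211)
(22488 + (-11351 - 1*(-3760)))*(43567 + j(10)) = (22488 + (-11351 - 1*(-3760)))*(43567 + 1/211) = (22488 + (-11351 + 3760))*(9192638/211) = (22488 - 7591)*(9192638/211) = 14897*(9192638/211) = 136942728286/211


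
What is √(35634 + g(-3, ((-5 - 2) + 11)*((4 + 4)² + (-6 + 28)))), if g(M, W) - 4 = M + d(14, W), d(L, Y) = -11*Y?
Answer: 3*√3539 ≈ 178.47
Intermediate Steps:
g(M, W) = 4 + M - 11*W (g(M, W) = 4 + (M - 11*W) = 4 + M - 11*W)
√(35634 + g(-3, ((-5 - 2) + 11)*((4 + 4)² + (-6 + 28)))) = √(35634 + (4 - 3 - 11*((-5 - 2) + 11)*((4 + 4)² + (-6 + 28)))) = √(35634 + (4 - 3 - 11*(-7 + 11)*(8² + 22))) = √(35634 + (4 - 3 - 44*(64 + 22))) = √(35634 + (4 - 3 - 44*86)) = √(35634 + (4 - 3 - 11*344)) = √(35634 + (4 - 3 - 3784)) = √(35634 - 3783) = √31851 = 3*√3539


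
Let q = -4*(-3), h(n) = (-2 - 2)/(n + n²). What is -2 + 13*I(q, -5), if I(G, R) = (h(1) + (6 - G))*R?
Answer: 518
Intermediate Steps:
h(n) = -4/(n + n²)
q = 12
I(G, R) = R*(4 - G) (I(G, R) = (-4/(1*(1 + 1)) + (6 - G))*R = (-4*1/2 + (6 - G))*R = (-4*1*½ + (6 - G))*R = (-2 + (6 - G))*R = (4 - G)*R = R*(4 - G))
-2 + 13*I(q, -5) = -2 + 13*(-5*(4 - 1*12)) = -2 + 13*(-5*(4 - 12)) = -2 + 13*(-5*(-8)) = -2 + 13*40 = -2 + 520 = 518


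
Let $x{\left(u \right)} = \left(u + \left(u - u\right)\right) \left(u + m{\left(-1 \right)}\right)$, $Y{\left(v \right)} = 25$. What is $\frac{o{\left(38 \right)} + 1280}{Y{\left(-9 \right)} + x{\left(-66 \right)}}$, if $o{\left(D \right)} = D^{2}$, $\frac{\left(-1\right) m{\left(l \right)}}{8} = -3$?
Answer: $\frac{2724}{2797} \approx 0.9739$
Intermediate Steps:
$m{\left(l \right)} = 24$ ($m{\left(l \right)} = \left(-8\right) \left(-3\right) = 24$)
$x{\left(u \right)} = u \left(24 + u\right)$ ($x{\left(u \right)} = \left(u + \left(u - u\right)\right) \left(u + 24\right) = \left(u + 0\right) \left(24 + u\right) = u \left(24 + u\right)$)
$\frac{o{\left(38 \right)} + 1280}{Y{\left(-9 \right)} + x{\left(-66 \right)}} = \frac{38^{2} + 1280}{25 - 66 \left(24 - 66\right)} = \frac{1444 + 1280}{25 - -2772} = \frac{2724}{25 + 2772} = \frac{2724}{2797}$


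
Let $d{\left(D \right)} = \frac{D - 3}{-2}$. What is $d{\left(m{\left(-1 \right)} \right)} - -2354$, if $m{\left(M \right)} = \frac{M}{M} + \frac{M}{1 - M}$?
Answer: $\frac{9421}{4} \approx 2355.3$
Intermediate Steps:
$m{\left(M \right)} = 1 + \frac{M}{1 - M}$
$d{\left(D \right)} = \frac{3}{2} - \frac{D}{2}$ ($d{\left(D \right)} = \left(D - 3\right) \left(- \frac{1}{2}\right) = \left(-3 + D\right) \left(- \frac{1}{2}\right) = \frac{3}{2} - \frac{D}{2}$)
$d{\left(m{\left(-1 \right)} \right)} - -2354 = \left(\frac{3}{2} - \frac{\left(-1\right) \frac{1}{-1 - 1}}{2}\right) - -2354 = \left(\frac{3}{2} - \frac{\left(-1\right) \frac{1}{-2}}{2}\right) + 2354 = \left(\frac{3}{2} - \frac{\left(-1\right) \left(- \frac{1}{2}\right)}{2}\right) + 2354 = \left(\frac{3}{2} - \frac{1}{4}\right) + 2354 = \frac{5}{4} + 2354 = \frac{9421}{4}$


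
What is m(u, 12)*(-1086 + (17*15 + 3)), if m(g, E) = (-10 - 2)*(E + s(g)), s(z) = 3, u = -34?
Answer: 149040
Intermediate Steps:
m(g, E) = -36 - 12*E (m(g, E) = (-10 - 2)*(E + 3) = -12*(3 + E) = -36 - 12*E)
m(u, 12)*(-1086 + (17*15 + 3)) = (-36 - 12*12)*(-1086 + (17*15 + 3)) = (-36 - 144)*(-1086 + (255 + 3)) = -180*(-1086 + 258) = -180*(-828) = 149040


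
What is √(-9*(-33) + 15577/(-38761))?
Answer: 2*√111403377710/38761 ≈ 17.222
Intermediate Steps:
√(-9*(-33) + 15577/(-38761)) = √(297 + 15577*(-1/38761)) = √(297 - 15577/38761) = √(11496440/38761) = 2*√111403377710/38761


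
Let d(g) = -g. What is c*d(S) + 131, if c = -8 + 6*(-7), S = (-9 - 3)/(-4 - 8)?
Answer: 181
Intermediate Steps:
S = 1 (S = -12/(-12) = -12*(-1/12) = 1)
c = -50 (c = -8 - 42 = -50)
c*d(S) + 131 = -(-50) + 131 = -50*(-1) + 131 = 50 + 131 = 181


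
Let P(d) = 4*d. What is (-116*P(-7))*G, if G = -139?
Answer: -451472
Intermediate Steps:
(-116*P(-7))*G = -464*(-7)*(-139) = -116*(-28)*(-139) = 3248*(-139) = -451472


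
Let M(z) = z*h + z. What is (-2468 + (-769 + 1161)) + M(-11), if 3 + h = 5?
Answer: -2109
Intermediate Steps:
h = 2 (h = -3 + 5 = 2)
M(z) = 3*z (M(z) = z*2 + z = 2*z + z = 3*z)
(-2468 + (-769 + 1161)) + M(-11) = (-2468 + (-769 + 1161)) + 3*(-11) = (-2468 + 392) - 33 = -2076 - 33 = -2109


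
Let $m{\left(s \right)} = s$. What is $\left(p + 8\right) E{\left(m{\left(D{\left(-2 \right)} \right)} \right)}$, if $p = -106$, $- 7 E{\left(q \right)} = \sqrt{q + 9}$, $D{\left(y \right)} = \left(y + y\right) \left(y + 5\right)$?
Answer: $14 i \sqrt{3} \approx 24.249 i$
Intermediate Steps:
$D{\left(y \right)} = 2 y \left(5 + y\right)$
$E{\left(q \right)} = - \frac{\sqrt{9 + q}}{7}$ ($E{\left(q \right)} = - \frac{\sqrt{q + 9}}{7} = - \frac{\sqrt{9 + q}}{7}$)
$\left(p + 8\right) E{\left(m{\left(D{\left(-2 \right)} \right)} \right)} = \left(-106 + 8\right) \left(- \frac{\sqrt{9 + 2 \left(-2\right) \left(5 - 2\right)}}{7}\right) = - 98 \left(- \frac{\sqrt{9 + 2 \left(-2\right) 3}}{7}\right) = - 98 \left(- \frac{\sqrt{9 - 12}}{7}\right) = - 98 \left(- \frac{\sqrt{-3}}{7}\right) = - 98 \left(- \frac{i \sqrt{3}}{7}\right) = 14 i \sqrt{3}$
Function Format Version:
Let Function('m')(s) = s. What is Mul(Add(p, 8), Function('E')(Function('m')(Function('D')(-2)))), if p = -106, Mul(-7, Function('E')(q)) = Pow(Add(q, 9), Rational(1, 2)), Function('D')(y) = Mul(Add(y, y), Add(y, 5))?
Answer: Mul(14, I, Pow(3, Rational(1, 2))) ≈ Mul(24.249, I)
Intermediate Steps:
Function('D')(y) = Mul(2, y, Add(5, y)) (Function('D')(y) = Mul(Mul(2, y), Add(5, y)) = Mul(2, y, Add(5, y)))
Function('E')(q) = Mul(Rational(-1, 7), Pow(Add(9, q), Rational(1, 2))) (Function('E')(q) = Mul(Rational(-1, 7), Pow(Add(q, 9), Rational(1, 2))) = Mul(Rational(-1, 7), Pow(Add(9, q), Rational(1, 2))))
Mul(Add(p, 8), Function('E')(Function('m')(Function('D')(-2)))) = Mul(Add(-106, 8), Mul(Rational(-1, 7), Pow(Add(9, Mul(2, -2, Add(5, -2))), Rational(1, 2)))) = Mul(-98, Mul(Rational(-1, 7), Pow(Add(9, Mul(2, -2, 3)), Rational(1, 2)))) = Mul(-98, Mul(Rational(-1, 7), Pow(Add(9, -12), Rational(1, 2)))) = Mul(-98, Mul(Rational(-1, 7), Pow(-3, Rational(1, 2)))) = Mul(-98, Mul(Rational(-1, 7), Mul(I, Pow(3, Rational(1, 2))))) = Mul(-98, Mul(Rational(-1, 7), I, Pow(3, Rational(1, 2)))) = Mul(14, I, Pow(3, Rational(1, 2)))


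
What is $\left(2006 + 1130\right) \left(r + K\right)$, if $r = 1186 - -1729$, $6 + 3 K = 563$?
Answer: $\frac{29171072}{3} \approx 9.7237 \cdot 10^{6}$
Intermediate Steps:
$K = \frac{557}{3}$ ($K = -2 + \frac{1}{3} \cdot 563 = -2 + \frac{563}{3} = \frac{557}{3} \approx 185.67$)
$r = 2915$ ($r = 1186 + 1729 = 2915$)
$\left(2006 + 1130\right) \left(r + K\right) = \left(2006 + 1130\right) \left(2915 + \frac{557}{3}\right) = 3136 \cdot \frac{9302}{3} = \frac{29171072}{3}$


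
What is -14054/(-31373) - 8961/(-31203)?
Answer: 239886805/326310573 ≈ 0.73515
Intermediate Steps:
-14054/(-31373) - 8961/(-31203) = -14054*(-1/31373) - 8961*(-1/31203) = 14054/31373 + 2987/10401 = 239886805/326310573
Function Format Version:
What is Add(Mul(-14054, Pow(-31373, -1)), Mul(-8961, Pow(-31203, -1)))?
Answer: Rational(239886805, 326310573) ≈ 0.73515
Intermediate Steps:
Add(Mul(-14054, Pow(-31373, -1)), Mul(-8961, Pow(-31203, -1))) = Add(Mul(-14054, Rational(-1, 31373)), Mul(-8961, Rational(-1, 31203))) = Add(Rational(14054, 31373), Rational(2987, 10401)) = Rational(239886805, 326310573)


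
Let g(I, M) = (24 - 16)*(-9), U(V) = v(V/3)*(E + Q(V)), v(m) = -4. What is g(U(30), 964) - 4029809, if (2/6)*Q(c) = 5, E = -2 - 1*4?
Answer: -4029881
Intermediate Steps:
E = -6 (E = -2 - 4 = -6)
Q(c) = 15 (Q(c) = 3*5 = 15)
U(V) = -36 (U(V) = -4*(-6 + 15) = -4*9 = -36)
g(I, M) = -72 (g(I, M) = 8*(-9) = -72)
g(U(30), 964) - 4029809 = -72 - 4029809 = -4029881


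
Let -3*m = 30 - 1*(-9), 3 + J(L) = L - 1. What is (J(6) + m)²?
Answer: 121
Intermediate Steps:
J(L) = -4 + L (J(L) = -3 + (L - 1) = -3 + (-1 + L) = -4 + L)
m = -13 (m = -(30 - 1*(-9))/3 = -(30 + 9)/3 = -⅓*39 = -13)
(J(6) + m)² = ((-4 + 6) - 13)² = (2 - 13)² = (-11)² = 121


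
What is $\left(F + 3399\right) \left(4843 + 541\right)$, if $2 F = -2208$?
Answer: $12356280$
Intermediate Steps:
$F = -1104$ ($F = \frac{1}{2} \left(-2208\right) = -1104$)
$\left(F + 3399\right) \left(4843 + 541\right) = \left(-1104 + 3399\right) \left(4843 + 541\right) = 2295 \cdot 5384 = 12356280$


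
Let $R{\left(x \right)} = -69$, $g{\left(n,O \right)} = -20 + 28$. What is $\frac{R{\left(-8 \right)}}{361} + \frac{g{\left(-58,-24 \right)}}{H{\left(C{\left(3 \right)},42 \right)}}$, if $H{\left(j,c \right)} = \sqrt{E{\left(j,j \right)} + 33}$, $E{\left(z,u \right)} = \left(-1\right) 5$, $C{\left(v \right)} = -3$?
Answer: $- \frac{69}{361} + \frac{4 \sqrt{7}}{7} \approx 1.3207$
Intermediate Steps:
$g{\left(n,O \right)} = 8$
$E{\left(z,u \right)} = -5$
$H{\left(j,c \right)} = 2 \sqrt{7}$ ($H{\left(j,c \right)} = \sqrt{-5 + 33} = \sqrt{28} = 2 \sqrt{7}$)
$\frac{R{\left(-8 \right)}}{361} + \frac{g{\left(-58,-24 \right)}}{H{\left(C{\left(3 \right)},42 \right)}} = - \frac{69}{361} + \frac{8}{2 \sqrt{7}} = \left(-69\right) \frac{1}{361} + 8 \frac{\sqrt{7}}{14} = - \frac{69}{361} + \frac{4 \sqrt{7}}{7}$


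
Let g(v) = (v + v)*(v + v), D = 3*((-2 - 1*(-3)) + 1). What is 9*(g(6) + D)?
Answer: 1350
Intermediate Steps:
D = 6 (D = 3*((-2 + 3) + 1) = 3*(1 + 1) = 3*2 = 6)
g(v) = 4*v**2 (g(v) = (2*v)*(2*v) = 4*v**2)
9*(g(6) + D) = 9*(4*6**2 + 6) = 9*(4*36 + 6) = 9*(144 + 6) = 9*150 = 1350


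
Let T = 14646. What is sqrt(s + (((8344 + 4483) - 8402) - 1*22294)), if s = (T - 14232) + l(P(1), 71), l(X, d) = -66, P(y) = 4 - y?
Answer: I*sqrt(17521) ≈ 132.37*I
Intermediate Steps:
s = 348 (s = (14646 - 14232) - 66 = 414 - 66 = 348)
sqrt(s + (((8344 + 4483) - 8402) - 1*22294)) = sqrt(348 + (((8344 + 4483) - 8402) - 1*22294)) = sqrt(348 + ((12827 - 8402) - 22294)) = sqrt(348 + (4425 - 22294)) = sqrt(348 - 17869) = sqrt(-17521) = I*sqrt(17521)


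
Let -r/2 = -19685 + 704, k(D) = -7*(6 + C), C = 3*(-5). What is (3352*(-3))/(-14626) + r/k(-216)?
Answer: 30881430/51191 ≈ 603.26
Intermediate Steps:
C = -15
k(D) = 63 (k(D) = -7*(6 - 15) = -7*(-9) = 63)
r = 37962 (r = -2*(-19685 + 704) = -2*(-18981) = 37962)
(3352*(-3))/(-14626) + r/k(-216) = (3352*(-3))/(-14626) + 37962/63 = -10056*(-1/14626) + 37962*(1/63) = 5028/7313 + 4218/7 = 30881430/51191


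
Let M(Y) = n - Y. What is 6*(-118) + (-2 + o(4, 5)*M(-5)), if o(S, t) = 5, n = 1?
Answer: -680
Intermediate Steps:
M(Y) = 1 - Y
6*(-118) + (-2 + o(4, 5)*M(-5)) = 6*(-118) + (-2 + 5*(1 - 1*(-5))) = -708 + (-2 + 5*(1 + 5)) = -708 + (-2 + 5*6) = -708 + (-2 + 30) = -708 + 28 = -680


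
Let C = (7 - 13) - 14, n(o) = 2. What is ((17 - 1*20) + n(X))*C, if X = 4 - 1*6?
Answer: 20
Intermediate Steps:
X = -2 (X = 4 - 6 = -2)
C = -20 (C = -6 - 14 = -20)
((17 - 1*20) + n(X))*C = ((17 - 1*20) + 2)*(-20) = ((17 - 20) + 2)*(-20) = (-3 + 2)*(-20) = -1*(-20) = 20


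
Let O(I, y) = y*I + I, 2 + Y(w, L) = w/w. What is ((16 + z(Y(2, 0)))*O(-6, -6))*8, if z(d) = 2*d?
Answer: 3360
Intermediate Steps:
Y(w, L) = -1 (Y(w, L) = -2 + w/w = -2 + 1 = -1)
O(I, y) = I + I*y (O(I, y) = I*y + I = I + I*y)
((16 + z(Y(2, 0)))*O(-6, -6))*8 = ((16 + 2*(-1))*(-6*(1 - 6)))*8 = ((16 - 2)*(-6*(-5)))*8 = (14*30)*8 = 420*8 = 3360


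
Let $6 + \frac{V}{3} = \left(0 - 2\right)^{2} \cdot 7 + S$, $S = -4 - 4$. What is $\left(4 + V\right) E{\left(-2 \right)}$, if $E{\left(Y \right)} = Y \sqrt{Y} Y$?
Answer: $184 i \sqrt{2} \approx 260.22 i$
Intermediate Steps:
$E{\left(Y \right)} = Y^{\frac{5}{2}}$ ($E{\left(Y \right)} = Y^{\frac{3}{2}} Y = Y^{\frac{5}{2}}$)
$S = -8$
$V = 42$ ($V = -18 + 3 \left(\left(0 - 2\right)^{2} \cdot 7 - 8\right) = -18 + 3 \left(\left(-2\right)^{2} \cdot 7 - 8\right) = -18 + 3 \left(4 \cdot 7 - 8\right) = -18 + 3 \left(28 - 8\right) = -18 + 3 \cdot 20 = -18 + 60 = 42$)
$\left(4 + V\right) E{\left(-2 \right)} = \left(4 + 42\right) \left(-2\right)^{\frac{5}{2}} = 46 \cdot 4 i \sqrt{2} = 184 i \sqrt{2}$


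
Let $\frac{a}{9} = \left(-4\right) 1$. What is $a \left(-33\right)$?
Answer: $1188$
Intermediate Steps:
$a = -36$ ($a = 9 \left(\left(-4\right) 1\right) = 9 \left(-4\right) = -36$)
$a \left(-33\right) = \left(-36\right) \left(-33\right) = 1188$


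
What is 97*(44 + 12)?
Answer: 5432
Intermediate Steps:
97*(44 + 12) = 97*56 = 5432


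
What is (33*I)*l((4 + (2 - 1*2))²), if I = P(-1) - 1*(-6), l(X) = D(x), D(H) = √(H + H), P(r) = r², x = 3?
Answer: 231*√6 ≈ 565.83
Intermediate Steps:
D(H) = √2*√H (D(H) = √(2*H) = √2*√H)
l(X) = √6 (l(X) = √2*√3 = √6)
I = 7 (I = (-1)² - 1*(-6) = 1 + 6 = 7)
(33*I)*l((4 + (2 - 1*2))²) = (33*7)*√6 = 231*√6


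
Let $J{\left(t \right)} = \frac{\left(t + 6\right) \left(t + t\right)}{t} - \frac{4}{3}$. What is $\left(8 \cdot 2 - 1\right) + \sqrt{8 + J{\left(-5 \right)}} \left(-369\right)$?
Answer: $15 - 123 \sqrt{78} \approx -1071.3$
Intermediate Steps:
$J{\left(t \right)} = \frac{32}{3} + 2 t$ ($J{\left(t \right)} = \frac{\left(6 + t\right) 2 t}{t} - \frac{4}{3} = \frac{2 t \left(6 + t\right)}{t} - \frac{4}{3} = \left(12 + 2 t\right) - \frac{4}{3} = \frac{32}{3} + 2 t$)
$\left(8 \cdot 2 - 1\right) + \sqrt{8 + J{\left(-5 \right)}} \left(-369\right) = \left(8 \cdot 2 - 1\right) + \sqrt{8 + \left(\frac{32}{3} + 2 \left(-5\right)\right)} \left(-369\right) = \left(16 - 1\right) + \sqrt{8 + \left(\frac{32}{3} - 10\right)} \left(-369\right) = 15 + \sqrt{8 + \frac{2}{3}} \left(-369\right) = 15 + \sqrt{\frac{26}{3}} \left(-369\right) = 15 + \frac{\sqrt{78}}{3} \left(-369\right) = 15 - 123 \sqrt{78}$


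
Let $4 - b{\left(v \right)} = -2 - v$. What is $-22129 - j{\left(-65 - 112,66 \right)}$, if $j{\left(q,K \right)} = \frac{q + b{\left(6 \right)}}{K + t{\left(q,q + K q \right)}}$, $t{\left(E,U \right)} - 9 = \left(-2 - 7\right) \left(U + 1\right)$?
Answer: $- \frac{787770216}{35599} \approx -22129.0$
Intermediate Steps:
$t{\left(E,U \right)} = - 9 U$ ($t{\left(E,U \right)} = 9 + \left(-2 - 7\right) \left(U + 1\right) = 9 - 9 \left(1 + U\right) = 9 - \left(9 + 9 U\right) = - 9 U$)
$b{\left(v \right)} = 6 + v$ ($b{\left(v \right)} = 4 - \left(-2 - v\right) = 4 + \left(2 + v\right) = 6 + v$)
$j{\left(q,K \right)} = \frac{12 + q}{K - 9 q - 9 K q}$ ($j{\left(q,K \right)} = \frac{q + \left(6 + 6\right)}{K - 9 \left(q + K q\right)} = \frac{q + 12}{K - \left(9 q + 9 K q\right)} = \frac{12 + q}{K - 9 q - 9 K q}$)
$-22129 - j{\left(-65 - 112,66 \right)} = -22129 - \frac{12 - 177}{66 - 9 \left(-65 - 112\right) \left(1 + 66\right)} = -22129 - \frac{12 - 177}{66 - \left(-1593\right) 67} = -22129 - \frac{1}{66 + 106731} \left(-165\right) = -22129 - \frac{1}{106797} \left(-165\right) = -22129 - - \frac{55}{35599} = -22129 + \frac{55}{35599} = - \frac{787770216}{35599}$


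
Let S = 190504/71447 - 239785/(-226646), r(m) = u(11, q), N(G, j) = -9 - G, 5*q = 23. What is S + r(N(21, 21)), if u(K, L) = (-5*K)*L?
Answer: -576652118901/2313310966 ≈ -249.28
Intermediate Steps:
q = 23/5 (q = (⅕)*23 = 23/5 ≈ 4.6000)
u(K, L) = -5*K*L
r(m) = -253 (r(m) = -5*11*23/5 = -253)
S = 8615555497/2313310966 (S = 190504*(1/71447) - 239785*(-1/226646) = 190504/71447 + 34255/32378 = 8615555497/2313310966 ≈ 3.7243)
S + r(N(21, 21)) = 8615555497/2313310966 - 253 = -576652118901/2313310966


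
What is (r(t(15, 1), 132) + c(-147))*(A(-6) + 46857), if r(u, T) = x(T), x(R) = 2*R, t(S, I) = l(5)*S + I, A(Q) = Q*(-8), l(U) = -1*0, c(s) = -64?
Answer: 9381000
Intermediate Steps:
l(U) = 0
A(Q) = -8*Q
t(S, I) = I (t(S, I) = 0*S + I = 0 + I = I)
r(u, T) = 2*T
(r(t(15, 1), 132) + c(-147))*(A(-6) + 46857) = (2*132 - 64)*(-8*(-6) + 46857) = (264 - 64)*(48 + 46857) = 200*46905 = 9381000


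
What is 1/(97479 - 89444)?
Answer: 1/8035 ≈ 0.00012446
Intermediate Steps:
1/(97479 - 89444) = 1/8035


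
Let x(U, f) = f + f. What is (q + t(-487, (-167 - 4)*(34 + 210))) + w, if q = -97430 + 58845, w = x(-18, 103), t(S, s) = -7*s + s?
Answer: 211965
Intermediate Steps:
x(U, f) = 2*f
t(S, s) = -6*s
w = 206 (w = 2*103 = 206)
q = -38585
(q + t(-487, (-167 - 4)*(34 + 210))) + w = (-38585 - 6*(-167 - 4)*(34 + 210)) + 206 = (-38585 - (-1026)*244) + 206 = (-38585 - 6*(-41724)) + 206 = (-38585 + 250344) + 206 = 211759 + 206 = 211965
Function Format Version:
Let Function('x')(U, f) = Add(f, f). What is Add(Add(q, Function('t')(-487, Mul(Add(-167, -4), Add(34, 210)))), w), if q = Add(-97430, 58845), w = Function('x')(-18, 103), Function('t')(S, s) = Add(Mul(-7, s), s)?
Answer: 211965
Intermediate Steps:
Function('x')(U, f) = Mul(2, f)
Function('t')(S, s) = Mul(-6, s)
w = 206 (w = Mul(2, 103) = 206)
q = -38585
Add(Add(q, Function('t')(-487, Mul(Add(-167, -4), Add(34, 210)))), w) = Add(Add(-38585, Mul(-6, Mul(Add(-167, -4), Add(34, 210)))), 206) = Add(Add(-38585, Mul(-6, Mul(-171, 244))), 206) = Add(Add(-38585, Mul(-6, -41724)), 206) = Add(Add(-38585, 250344), 206) = Add(211759, 206) = 211965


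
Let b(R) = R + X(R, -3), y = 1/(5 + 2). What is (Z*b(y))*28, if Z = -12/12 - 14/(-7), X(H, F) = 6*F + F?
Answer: -584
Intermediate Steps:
X(H, F) = 7*F
y = 1/7 ≈ 0.14286
Z = 1 (Z = -12*1/12 - 14*(-1/7) = -1 + 2 = 1)
b(R) = -21 + R (b(R) = R + 7*(-3) = R - 21 = -21 + R)
(Z*b(y))*28 = (1*(-21 + 1/7))*28 = (1*(-146/7))*28 = -146/7*28 = -584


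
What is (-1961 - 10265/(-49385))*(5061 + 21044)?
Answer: -505568852120/9877 ≈ -5.1186e+7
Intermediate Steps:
(-1961 - 10265/(-49385))*(5061 + 21044) = (-1961 - 10265*(-1/49385))*26105 = (-1961 + 2053/9877)*26105 = -19366744/9877*26105 = -505568852120/9877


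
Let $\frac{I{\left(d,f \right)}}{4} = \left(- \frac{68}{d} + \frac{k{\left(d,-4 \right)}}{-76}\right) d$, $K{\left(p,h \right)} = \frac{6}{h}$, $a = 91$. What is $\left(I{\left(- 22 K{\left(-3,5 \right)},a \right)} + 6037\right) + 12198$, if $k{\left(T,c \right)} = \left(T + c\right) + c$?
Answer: $\frac{8509721}{475} \approx 17915.0$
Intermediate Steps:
$k{\left(T,c \right)} = T + 2 c$
$I{\left(d,f \right)} = 4 d \left(\frac{2}{19} - \frac{68}{d} - \frac{d}{76}\right)$ ($I{\left(d,f \right)} = 4 \left(- \frac{68}{d} + \frac{d + 2 \left(-4\right)}{-76}\right) d = 4 \left(- \frac{68}{d} + \left(d - 8\right) \left(- \frac{1}{76}\right)\right) d = 4 \left(- \frac{68}{d} + \left(-8 + d\right) \left(- \frac{1}{76}\right)\right) d = 4 \left(- \frac{68}{d} - \left(- \frac{2}{19} + \frac{d}{76}\right)\right) d = 4 \left(\frac{2}{19} - \frac{68}{d} - \frac{d}{76}\right) d = 4 d \left(\frac{2}{19} - \frac{68}{d} - \frac{d}{76}\right)$)
$\left(I{\left(- 22 K{\left(-3,5 \right)},a \right)} + 6037\right) + 12198 = \left(\left(-272 - \frac{- 22 \cdot \frac{6}{5} \left(-8 - 22 \cdot \frac{6}{5}\right)}{19}\right) + 6037\right) + 12198 = \left(\left(-272 - \frac{- 22 \cdot 6 \cdot \frac{1}{5} \left(-8 - 22 \cdot 6 \cdot \frac{1}{5}\right)}{19}\right) + 6037\right) + 12198 = \left(\left(-272 - \frac{\left(-22\right) \frac{6}{5} \left(-8 - \frac{132}{5}\right)}{19}\right) + 6037\right) + 12198 = \left(\left(-272 - - \frac{132 \left(-8 - \frac{132}{5}\right)}{95}\right) + 6037\right) + 12198 = \left(\left(-272 - \left(- \frac{132}{95}\right) \left(- \frac{172}{5}\right)\right) + 6037\right) + 12198 = \left(\left(-272 - \frac{22704}{475}\right) + 6037\right) + 12198 = \left(- \frac{151904}{475} + 6037\right) + 12198 = \frac{2715671}{475} + 12198 = \frac{8509721}{475}$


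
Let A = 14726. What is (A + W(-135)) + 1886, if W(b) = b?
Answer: 16477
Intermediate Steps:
(A + W(-135)) + 1886 = (14726 - 135) + 1886 = 14591 + 1886 = 16477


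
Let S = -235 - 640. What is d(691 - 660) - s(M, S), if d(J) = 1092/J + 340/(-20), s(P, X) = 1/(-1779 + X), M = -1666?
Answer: 1499541/82274 ≈ 18.226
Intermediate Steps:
S = -875
d(J) = -17 + 1092/J (d(J) = 1092/J + 340*(-1/20) = 1092/J - 17 = -17 + 1092/J)
d(691 - 660) - s(M, S) = (-17 + 1092/(691 - 660)) - 1/(-1779 - 875) = (-17 + 1092/31) - 1/(-2654) = (-17 + 1092*(1/31)) - 1*(-1/2654) = (-17 + 1092/31) + 1/2654 = 565/31 + 1/2654 = 1499541/82274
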